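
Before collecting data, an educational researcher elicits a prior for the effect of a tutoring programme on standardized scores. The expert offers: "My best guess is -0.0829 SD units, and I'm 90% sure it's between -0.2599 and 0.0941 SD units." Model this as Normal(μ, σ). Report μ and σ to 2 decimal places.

μ = -0.08, σ = 0.11

A symmetric 90% interval runs μ ± z·σ with z = 1.645.
Half-width = 0.177, so σ = 0.177/1.645 = 0.11.
μ is the stated best guess, -0.08.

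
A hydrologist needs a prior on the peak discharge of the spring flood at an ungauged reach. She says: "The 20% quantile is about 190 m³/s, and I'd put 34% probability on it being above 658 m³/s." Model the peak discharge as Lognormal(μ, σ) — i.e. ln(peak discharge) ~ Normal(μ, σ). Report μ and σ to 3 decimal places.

If T ~ Lognormal(μ,σ) then ln T ~ Normal(μ,σ), so the p-quantile of ln T is μ + z_p·σ.
ln(190) = 5.247 and ln(658) = 6.489; z_{0.2} = -0.8416, z_{0.66} = 0.4125.
σ = (6.489 − 5.247)/(0.4125 − (-0.8416)) = 0.991.
μ = 5.247 − (-0.8416)·0.991 = 6.081.

μ ≈ 6.081, σ ≈ 0.991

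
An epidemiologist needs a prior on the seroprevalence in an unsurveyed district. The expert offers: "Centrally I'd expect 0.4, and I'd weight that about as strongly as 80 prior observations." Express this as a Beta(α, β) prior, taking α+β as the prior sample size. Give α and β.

Under the effective-sample-size interpretation, Beta(α, β) has prior mean α/(α+β) and prior sample size α+β.
So α+β = 80 and α/(α+β) = 0.4, giving α = 0.4·80 = 32 and β = 80 − 32 = 48.

α = 32, β = 48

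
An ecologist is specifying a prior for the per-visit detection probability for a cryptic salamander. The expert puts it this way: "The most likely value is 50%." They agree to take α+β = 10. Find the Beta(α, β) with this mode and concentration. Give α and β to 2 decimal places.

For α,β > 1 the Beta mode is (α−1)/(α+β−2). With α+β = 10, the mode is (α−1)/8.
Set (α−1)/8 = 0.5 → α = 1 + 0.5·8 = 5.00.
β = 10 − α = 5.00.

α = 5.00, β = 5.00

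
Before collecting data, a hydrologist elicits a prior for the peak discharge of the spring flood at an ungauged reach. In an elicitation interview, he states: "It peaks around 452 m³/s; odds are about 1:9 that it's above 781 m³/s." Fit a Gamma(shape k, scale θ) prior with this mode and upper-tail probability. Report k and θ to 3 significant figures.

k ≈ 7.34, θ ≈ 71.3

Gamma(k,θ) with k>1 has mode (k−1)θ, so θ = 452/(k−1).
Need P(X < 781) = 0.9 with θ tied to k this way. Start at k = 2, θ = 452: P(X<781) ≈ 0.515.
Too low — raise k to concentrate. Iterating converges to k ≈ 7.34.
Then θ = 452/(7.34−1) ≈ 71.3.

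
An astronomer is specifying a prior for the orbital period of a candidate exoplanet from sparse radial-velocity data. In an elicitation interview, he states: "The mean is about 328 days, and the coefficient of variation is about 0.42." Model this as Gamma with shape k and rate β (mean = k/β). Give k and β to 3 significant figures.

k ≈ 5.67, β ≈ 0.0173

For Gamma(k, rate β): mean = k/β, variance = k/β², so CV = 1/√k.
CV = 0.42, hence k = 1/CV² = 5.67.
Then β = k/mean = 5.67/328 = 0.0173.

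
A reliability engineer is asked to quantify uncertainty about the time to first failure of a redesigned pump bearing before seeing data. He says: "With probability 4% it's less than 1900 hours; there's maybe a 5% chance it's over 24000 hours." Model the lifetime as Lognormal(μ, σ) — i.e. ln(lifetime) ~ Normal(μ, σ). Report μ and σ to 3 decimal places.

μ ≈ 8.857, σ ≈ 0.747

If T ~ Lognormal(μ,σ) then ln T ~ Normal(μ,σ), so the p-quantile of ln T is μ + z_p·σ.
ln(1900) = 7.55 and ln(24000) = 10.09; z_{0.04} = -1.751, z_{0.95} = 1.645.
σ = (10.09 − 7.55)/(1.645 − (-1.751)) = 0.747.
μ = 7.55 − (-1.751)·0.747 = 8.857.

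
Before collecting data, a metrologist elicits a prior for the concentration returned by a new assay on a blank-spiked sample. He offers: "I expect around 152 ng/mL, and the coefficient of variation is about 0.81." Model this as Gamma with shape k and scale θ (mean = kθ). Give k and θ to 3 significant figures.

k ≈ 1.52, θ ≈ 99.7

For Gamma(k, scale θ): mean = kθ, variance = kθ², so CV = 1/√k.
CV = 0.81, hence k = 1/CV² = 1.52.
Then θ = mean/k = 152/1.52 = 99.7.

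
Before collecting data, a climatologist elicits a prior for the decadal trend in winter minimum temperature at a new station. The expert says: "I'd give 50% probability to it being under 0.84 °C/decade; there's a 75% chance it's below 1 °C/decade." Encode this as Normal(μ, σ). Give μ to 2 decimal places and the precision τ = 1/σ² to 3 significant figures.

μ = 0.84, τ = 17.8

The p-quantile of Normal(μ,σ) is μ + z_p·σ, with z_{0.5} = 0 and z_{0.75} = 0.6745.
Eliminate σ: μ = (z₂·x₁ − z₁·x₂)/(z₂ − z₁) = (0.6745·0.84 − (0)·1)/0.6745 = 0.84.
Then σ = (x₂ − x₁)/(z₂ − z₁) = (1 − 0.84)/0.6745 = 0.24.
Precision τ = 1/σ² = 1/0.2372² = 17.8.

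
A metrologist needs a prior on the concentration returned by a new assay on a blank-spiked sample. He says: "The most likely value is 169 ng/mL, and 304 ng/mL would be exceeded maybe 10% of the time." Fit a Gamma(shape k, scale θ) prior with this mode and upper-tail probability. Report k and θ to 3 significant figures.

Gamma(k,θ) with k>1 has mode (k−1)θ, so θ = 169/(k−1).
Need P(X < 304) = 0.9 with θ tied to k this way. Start at k = 2, θ = 169: P(X<304) ≈ 0.537.
Too low — raise k to concentrate. Iterating converges to k ≈ 6.52.
Then θ = 169/(6.52−1) ≈ 30.6.

k ≈ 6.52, θ ≈ 30.6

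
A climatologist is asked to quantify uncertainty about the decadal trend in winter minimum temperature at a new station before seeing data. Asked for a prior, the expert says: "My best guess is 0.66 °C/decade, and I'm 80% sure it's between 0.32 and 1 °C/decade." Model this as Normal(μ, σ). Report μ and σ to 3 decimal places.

A symmetric 80% interval runs μ ± z·σ with z = 1.282.
Half-width = 0.34, so σ = 0.34/1.282 = 0.265.
μ is the stated best guess, 0.660.

μ = 0.660, σ = 0.265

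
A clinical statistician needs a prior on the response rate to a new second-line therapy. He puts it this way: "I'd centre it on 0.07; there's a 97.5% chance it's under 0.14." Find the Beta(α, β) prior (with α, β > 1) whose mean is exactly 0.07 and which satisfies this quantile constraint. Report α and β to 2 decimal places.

α ≈ 4.88, β ≈ 64.88

With mean 0.07 fixed, write α = 0.07s, β = 0.93s where s = α+β.
Need P(θ < 0.14) = 0.975 under Beta(0.07s, 0.93s). Normal approximation: (q−m)/√(m(1−m)/s) ≈ z_{0.975} = 1.96, so s ≈ 0.07·0.93·(1.96)²/(0.14−0.07)² = 51.0.
At s = 51.0: P(θ<0.14) ≈ 0.957. Adjusting to match 0.975 gives s ≈ 69.77.
So α = 0.07·69.77 ≈ 4.88, β = 0.93·69.77 ≈ 64.88.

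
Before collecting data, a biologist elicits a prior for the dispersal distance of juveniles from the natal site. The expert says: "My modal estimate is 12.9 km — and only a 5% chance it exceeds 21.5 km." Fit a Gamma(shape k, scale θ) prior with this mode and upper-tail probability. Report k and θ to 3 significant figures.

k ≈ 11.7, θ ≈ 1.21

Gamma(k,θ) with k>1 has mode (k−1)θ, so θ = 12.9/(k−1).
Need P(X < 21.5) = 0.95 with θ tied to k this way. Start at k = 2, θ = 12.9: P(X<21.5) ≈ 0.496.
Too low — raise k to concentrate. Iterating converges to k ≈ 11.7.
Then θ = 12.9/(11.7−1) ≈ 1.21.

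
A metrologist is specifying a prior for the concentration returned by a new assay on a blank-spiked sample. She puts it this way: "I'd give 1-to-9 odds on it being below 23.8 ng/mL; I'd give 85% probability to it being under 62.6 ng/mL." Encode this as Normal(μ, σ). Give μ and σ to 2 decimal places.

μ = 45.25, σ = 16.74

The p-quantile of Normal(μ,σ) is μ + z_p·σ, with z_{0.1} = -1.282 and z_{0.85} = 1.036.
Eliminate σ: μ = (z₂·x₁ − z₁·x₂)/(z₂ − z₁) = (1.036·23.8 − (-1.282)·62.6)/2.318 = 45.25.
Then σ = (x₂ − x₁)/(z₂ − z₁) = (62.6 − 23.8)/2.318 = 16.74.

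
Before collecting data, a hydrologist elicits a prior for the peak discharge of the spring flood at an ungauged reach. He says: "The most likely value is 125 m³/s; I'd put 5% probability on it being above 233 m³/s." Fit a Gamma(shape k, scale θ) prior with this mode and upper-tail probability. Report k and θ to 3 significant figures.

Gamma(k,θ) with k>1 has mode (k−1)θ, so θ = 125/(k−1).
Need P(X < 233) = 0.95 with θ tied to k this way. Start at k = 2, θ = 125: P(X<233) ≈ 0.556.
Too low — raise k to concentrate. Iterating converges to k ≈ 8.18.
Then θ = 125/(8.18−1) ≈ 17.4.

k ≈ 8.18, θ ≈ 17.4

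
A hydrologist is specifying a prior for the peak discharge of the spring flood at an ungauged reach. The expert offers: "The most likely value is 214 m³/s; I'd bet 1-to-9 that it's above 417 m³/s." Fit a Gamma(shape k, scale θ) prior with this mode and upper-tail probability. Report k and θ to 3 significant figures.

Gamma(k,θ) with k>1 has mode (k−1)θ, so θ = 214/(k−1).
Need P(X < 417) = 0.9 with θ tied to k this way. Start at k = 2, θ = 214: P(X<417) ≈ 0.580.
Too low — raise k to concentrate. Iterating converges to k ≈ 5.3.
Then θ = 214/(5.3−1) ≈ 49.7.

k ≈ 5.3, θ ≈ 49.7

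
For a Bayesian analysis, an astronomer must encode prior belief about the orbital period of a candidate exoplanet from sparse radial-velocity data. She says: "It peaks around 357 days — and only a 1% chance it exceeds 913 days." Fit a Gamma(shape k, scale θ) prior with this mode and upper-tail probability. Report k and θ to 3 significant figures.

Gamma(k,θ) with k>1 has mode (k−1)θ, so θ = 357/(k−1).
Need P(X < 913) = 0.99 with θ tied to k this way. Start at k = 2, θ = 357: P(X<913) ≈ 0.724.
Too low — raise k to concentrate. Iterating converges to k ≈ 6.3.
Then θ = 357/(6.3−1) ≈ 67.4.

k ≈ 6.3, θ ≈ 67.4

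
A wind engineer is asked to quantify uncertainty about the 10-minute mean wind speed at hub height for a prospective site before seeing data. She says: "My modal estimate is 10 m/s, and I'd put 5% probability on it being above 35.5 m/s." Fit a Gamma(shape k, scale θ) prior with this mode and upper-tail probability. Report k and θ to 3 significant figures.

k ≈ 2.6, θ ≈ 6.23

Gamma(k,θ) with k>1 has mode (k−1)θ, so θ = 10/(k−1).
Need P(X < 35.5) = 0.95 with θ tied to k this way. Start at k = 2, θ = 10: P(X<35.5) ≈ 0.869.
Too low — raise k to concentrate. Iterating converges to k ≈ 2.6.
Then θ = 10/(2.6−1) ≈ 6.23.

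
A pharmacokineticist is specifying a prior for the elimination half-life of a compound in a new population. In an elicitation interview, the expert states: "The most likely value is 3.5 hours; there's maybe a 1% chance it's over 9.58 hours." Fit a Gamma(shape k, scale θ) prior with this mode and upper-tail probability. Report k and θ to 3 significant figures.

k ≈ 5.54, θ ≈ 0.771

Gamma(k,θ) with k>1 has mode (k−1)θ, so θ = 3.5/(k−1).
Need P(X < 9.58) = 0.99 with θ tied to k this way. Start at k = 2, θ = 3.5: P(X<9.58) ≈ 0.758.
Too low — raise k to concentrate. Iterating converges to k ≈ 5.54.
Then θ = 3.5/(5.54−1) ≈ 0.771.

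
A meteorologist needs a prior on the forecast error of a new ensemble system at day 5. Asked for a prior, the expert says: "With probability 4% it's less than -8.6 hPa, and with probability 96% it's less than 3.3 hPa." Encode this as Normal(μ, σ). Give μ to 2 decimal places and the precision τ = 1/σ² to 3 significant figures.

For Normal(μ,σ), the p-quantile is μ + z_p·σ. Here z_{0.04} = -1.751, z_{0.96} = 1.751.
So -8.6 = μ − 1.751σ and 3.3 = μ + 1.751σ.
Subtracting: σ = (3.3 − -8.6)/(1.751 − (-1.751)) = 3.40.
Then μ = -8.6 − (-1.751)·3.40 = -2.65.
Precision τ = 1/σ² = 1/3.399² = 0.0866.

μ = -2.65, τ = 0.0866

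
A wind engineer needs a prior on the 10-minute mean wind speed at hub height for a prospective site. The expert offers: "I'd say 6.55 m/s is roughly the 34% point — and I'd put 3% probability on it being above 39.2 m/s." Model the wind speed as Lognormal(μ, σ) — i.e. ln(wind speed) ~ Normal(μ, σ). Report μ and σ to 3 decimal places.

If T ~ Lognormal(μ,σ) then ln T ~ Normal(μ,σ), so the p-quantile of ln T is μ + z_p·σ.
ln(6.55) = 1.879 and ln(39.2) = 3.669; z_{0.34} = -0.4125, z_{0.97} = 1.881.
σ = (3.669 − 1.879)/(1.881 − (-0.4125)) = 0.780.
μ = 1.879 − (-0.4125)·0.780 = 2.201.

μ ≈ 2.201, σ ≈ 0.780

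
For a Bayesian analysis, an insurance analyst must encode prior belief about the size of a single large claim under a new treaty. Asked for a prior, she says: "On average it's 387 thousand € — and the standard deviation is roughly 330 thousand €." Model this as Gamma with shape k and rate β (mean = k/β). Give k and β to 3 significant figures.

k ≈ 1.38, β ≈ 0.00355

For Gamma(k, rate β): mean = k/β, variance = k/β², so CV = 1/√k.
CV = SD/mean = 330/387 = 0.8527, hence k = 1/CV² = 1.38.
Then β = k/mean = 1.38/387 = 0.00355.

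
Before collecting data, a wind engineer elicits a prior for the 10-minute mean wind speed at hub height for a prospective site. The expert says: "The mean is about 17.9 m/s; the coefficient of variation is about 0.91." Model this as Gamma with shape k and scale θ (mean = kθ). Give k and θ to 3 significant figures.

k ≈ 1.21, θ ≈ 14.8

For Gamma(k, scale θ): mean = kθ, variance = kθ², so CV = 1/√k.
CV = 0.91, hence k = 1/CV² = 1.21.
Then θ = mean/k = 17.9/1.21 = 14.8.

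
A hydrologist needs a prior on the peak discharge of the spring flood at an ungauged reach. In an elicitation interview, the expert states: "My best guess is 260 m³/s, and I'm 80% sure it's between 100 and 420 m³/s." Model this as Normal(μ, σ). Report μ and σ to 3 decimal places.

μ = 260.000, σ = 124.849

A symmetric 80% interval runs μ ± z·σ with z = 1.282.
Half-width = 160, so σ = 160/1.282 = 124.849.
μ is the stated best guess, 260.000.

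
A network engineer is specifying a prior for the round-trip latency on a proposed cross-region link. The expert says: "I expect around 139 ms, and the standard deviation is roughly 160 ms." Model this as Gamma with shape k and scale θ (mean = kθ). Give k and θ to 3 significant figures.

k ≈ 0.755, θ ≈ 184

For Gamma(k, scale θ): mean = kθ, variance = kθ², so CV = 1/√k.
CV = SD/mean = 160/139 = 1.151, hence k = 1/CV² = 0.755.
Then θ = mean/k = 139/0.755 = 184.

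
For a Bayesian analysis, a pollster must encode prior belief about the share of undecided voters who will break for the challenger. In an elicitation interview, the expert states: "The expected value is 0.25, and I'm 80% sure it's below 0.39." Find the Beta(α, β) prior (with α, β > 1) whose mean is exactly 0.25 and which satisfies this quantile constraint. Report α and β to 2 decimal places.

With mean 0.25 fixed, write α = 0.25s, β = 0.75s where s = α+β.
Need P(θ < 0.39) = 0.8 under Beta(0.25s, 0.75s). Normal approximation: (q−m)/√(m(1−m)/s) ≈ z_{0.8} = 0.842, so s ≈ 0.25·0.75·(0.842)²/(0.39−0.25)² = 6.8.
At s = 6.8: P(θ<0.39) ≈ 0.813. Adjusting to match 0.8 gives s ≈ 5.80.
So α = 0.25·5.80 ≈ 1.45, β = 0.75·5.80 ≈ 4.35.

α ≈ 1.45, β ≈ 4.35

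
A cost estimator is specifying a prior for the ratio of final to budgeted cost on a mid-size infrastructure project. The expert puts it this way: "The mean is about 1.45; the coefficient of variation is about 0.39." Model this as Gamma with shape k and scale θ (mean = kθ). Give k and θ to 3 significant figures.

k ≈ 6.57, θ ≈ 0.221

For Gamma(k, scale θ): mean = kθ, variance = kθ², so CV = 1/√k.
CV = 0.39, hence k = 1/CV² = 6.57.
Then θ = mean/k = 1.45/6.57 = 0.221.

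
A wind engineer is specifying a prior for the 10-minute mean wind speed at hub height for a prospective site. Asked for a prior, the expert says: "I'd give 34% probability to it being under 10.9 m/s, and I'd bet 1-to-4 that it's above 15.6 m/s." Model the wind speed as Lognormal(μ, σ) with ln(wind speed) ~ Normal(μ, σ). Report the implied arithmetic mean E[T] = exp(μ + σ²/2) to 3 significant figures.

If T ~ Lognormal(μ,σ) then ln T ~ Normal(μ,σ), so the p-quantile of ln T is μ + z_p·σ.
ln(10.9) = 2.389 and ln(15.6) = 2.747; z_{0.34} = -0.4125, z_{0.8} = 0.8416.
σ = (2.747 − 2.389)/(0.8416 − (-0.4125)) = 0.286.
μ = 2.389 − (-0.4125)·0.286 = 2.507.
E[T] = exp(μ + σ²/2) = exp(2.507 + 0.0409) = 12.8 m/s.

E[T] ≈ 12.8 m/s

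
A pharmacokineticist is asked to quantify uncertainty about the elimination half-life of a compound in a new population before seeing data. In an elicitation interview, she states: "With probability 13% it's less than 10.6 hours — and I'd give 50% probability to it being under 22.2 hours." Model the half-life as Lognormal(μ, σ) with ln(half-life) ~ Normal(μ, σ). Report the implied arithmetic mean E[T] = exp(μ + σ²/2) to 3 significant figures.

If T ~ Lognormal(μ,σ) then ln T ~ Normal(μ,σ), so the p-quantile of ln T is μ + z_p·σ.
ln(10.6) = 2.361 and ln(22.2) = 3.1; z_{0.13} = -1.126, z_{0.5} = 0.
σ = (3.1 − 2.361)/(0 − (-1.126)) = 0.656.
μ = 2.361 − (-1.126)·0.656 = 3.100.
E[T] = exp(μ + σ²/2) = exp(3.100 + 0.2154) = 27.5 hours.

E[T] ≈ 27.5 hours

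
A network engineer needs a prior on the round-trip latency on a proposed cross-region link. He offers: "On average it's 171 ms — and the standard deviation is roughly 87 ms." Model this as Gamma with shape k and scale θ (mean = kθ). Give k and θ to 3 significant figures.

For Gamma(k, scale θ): mean = kθ, variance = kθ², so CV = 1/√k.
CV = SD/mean = 87/171 = 0.5088, hence k = 1/CV² = 3.86.
Then θ = mean/k = 171/3.86 = 44.3.

k ≈ 3.86, θ ≈ 44.3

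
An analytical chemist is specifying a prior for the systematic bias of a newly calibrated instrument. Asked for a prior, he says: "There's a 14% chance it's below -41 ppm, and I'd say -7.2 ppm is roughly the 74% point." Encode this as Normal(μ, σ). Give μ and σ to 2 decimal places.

For Normal(μ,σ), the p-quantile is μ + z_p·σ. Here z_{0.14} = -1.08, z_{0.74} = 0.6433.
So -41 = μ − 1.08σ and -7.2 = μ + 0.6433σ.
Subtracting: σ = (-7.2 − -41)/(0.6433 − (-1.08)) = 19.61.
Then μ = -41 − (-1.08)·19.61 = -19.82.

μ = -19.82, σ = 19.61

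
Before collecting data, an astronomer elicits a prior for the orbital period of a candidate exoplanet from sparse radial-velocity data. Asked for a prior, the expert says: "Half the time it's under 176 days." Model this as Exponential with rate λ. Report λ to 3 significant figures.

λ ≈ 0.00394

Exponential median = ln 2 / λ, so λ = ln 2 / 176.0 = 0.00394.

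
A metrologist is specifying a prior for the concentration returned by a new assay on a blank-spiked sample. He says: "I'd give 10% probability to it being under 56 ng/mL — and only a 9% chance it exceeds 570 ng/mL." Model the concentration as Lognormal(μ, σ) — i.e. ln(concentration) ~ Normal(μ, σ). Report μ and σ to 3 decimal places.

If T ~ Lognormal(μ,σ) then ln T ~ Normal(μ,σ), so the p-quantile of ln T is μ + z_p·σ.
ln(56) = 4.025 and ln(570) = 6.346; z_{0.1} = -1.282, z_{0.91} = 1.341.
σ = (6.346 − 4.025)/(1.341 − (-1.282)) = 0.885.
μ = 4.025 − (-1.282)·0.885 = 5.159.

μ ≈ 5.159, σ ≈ 0.885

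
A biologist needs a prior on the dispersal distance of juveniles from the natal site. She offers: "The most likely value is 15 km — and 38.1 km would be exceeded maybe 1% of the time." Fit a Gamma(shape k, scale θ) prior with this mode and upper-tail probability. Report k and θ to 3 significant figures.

Gamma(k,θ) with k>1 has mode (k−1)θ, so θ = 15/(k−1).
Need P(X < 38.1) = 0.99 with θ tied to k this way. Start at k = 2, θ = 15: P(X<38.1) ≈ 0.721.
Too low — raise k to concentrate. Iterating converges to k ≈ 6.38.
Then θ = 15/(6.38−1) ≈ 2.79.

k ≈ 6.38, θ ≈ 2.79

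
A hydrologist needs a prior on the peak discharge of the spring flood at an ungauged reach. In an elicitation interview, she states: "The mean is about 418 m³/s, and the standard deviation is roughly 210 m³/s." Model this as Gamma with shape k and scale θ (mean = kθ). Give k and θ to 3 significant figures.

For Gamma(k, scale θ): mean = kθ, variance = kθ², so CV = 1/√k.
CV = SD/mean = 210/418 = 0.5024, hence k = 1/CV² = 3.96.
Then θ = mean/k = 418/3.96 = 106.

k ≈ 3.96, θ ≈ 106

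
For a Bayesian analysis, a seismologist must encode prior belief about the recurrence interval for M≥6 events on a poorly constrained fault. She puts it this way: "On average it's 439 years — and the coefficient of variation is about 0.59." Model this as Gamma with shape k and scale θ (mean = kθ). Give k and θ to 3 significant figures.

k ≈ 2.87, θ ≈ 153

For Gamma(k, scale θ): mean = kθ, variance = kθ², so CV = 1/√k.
CV = 0.59, hence k = 1/CV² = 2.87.
Then θ = mean/k = 439/2.87 = 153.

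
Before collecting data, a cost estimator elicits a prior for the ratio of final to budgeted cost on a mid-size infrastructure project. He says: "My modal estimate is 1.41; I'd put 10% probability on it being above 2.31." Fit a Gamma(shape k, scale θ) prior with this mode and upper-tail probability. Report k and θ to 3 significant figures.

Gamma(k,θ) with k>1 has mode (k−1)θ, so θ = 1.41/(k−1).
Need P(X < 2.31) = 0.9 with θ tied to k this way. Start at k = 2, θ = 1.41: P(X<2.31) ≈ 0.487.
Too low — raise k to concentrate. Iterating converges to k ≈ 8.73.
Then θ = 1.41/(8.73−1) ≈ 0.182.

k ≈ 8.73, θ ≈ 0.182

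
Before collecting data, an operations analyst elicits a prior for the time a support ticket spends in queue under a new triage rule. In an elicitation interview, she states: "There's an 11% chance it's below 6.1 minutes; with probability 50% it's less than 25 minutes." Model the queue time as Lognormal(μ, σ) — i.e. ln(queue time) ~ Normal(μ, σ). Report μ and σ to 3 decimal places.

If T ~ Lognormal(μ,σ) then ln T ~ Normal(μ,σ), so the p-quantile of ln T is μ + z_p·σ.
ln(6.1) = 1.808 and ln(25) = 3.219; z_{0.11} = -1.227, z_{0.5} = 0.
σ = (3.219 − 1.808)/(0 − (-1.227)) = 1.150.
μ = 1.808 − (-1.227)·1.150 = 3.219.

μ ≈ 3.219, σ ≈ 1.150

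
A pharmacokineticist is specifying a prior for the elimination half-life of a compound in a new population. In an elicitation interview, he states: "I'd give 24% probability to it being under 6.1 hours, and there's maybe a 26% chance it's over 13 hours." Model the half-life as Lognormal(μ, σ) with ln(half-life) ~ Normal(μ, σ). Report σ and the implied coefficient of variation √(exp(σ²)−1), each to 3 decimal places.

If T ~ Lognormal(μ,σ) then ln T ~ Normal(μ,σ), so the p-quantile of ln T is μ + z_p·σ.
ln(6.1) = 1.808 and ln(13) = 2.565; z_{0.24} = -0.7063, z_{0.74} = 0.6433.
σ = (2.565 − 1.808)/(0.6433 − (-0.7063)) = 0.561.
μ = 1.808 − (-0.7063)·0.561 = 2.204.
CV = √(exp(σ²)−1) = √(exp(0.3143)−1) = 0.608.

σ ≈ 0.561, CV ≈ 0.608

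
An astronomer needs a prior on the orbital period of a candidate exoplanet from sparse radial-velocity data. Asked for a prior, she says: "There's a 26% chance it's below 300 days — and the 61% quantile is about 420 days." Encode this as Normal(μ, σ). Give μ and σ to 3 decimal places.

μ = 383.672, σ = 130.058

For Normal(μ,σ), the p-quantile is μ + z_p·σ. Here z_{0.26} = -0.6433, z_{0.61} = 0.2793.
So 300 = μ − 0.6433σ and 420 = μ + 0.2793σ.
Subtracting: σ = (420 − 300)/(0.2793 − (-0.6433)) = 130.058.
Then μ = 300 − (-0.6433)·130.058 = 383.672.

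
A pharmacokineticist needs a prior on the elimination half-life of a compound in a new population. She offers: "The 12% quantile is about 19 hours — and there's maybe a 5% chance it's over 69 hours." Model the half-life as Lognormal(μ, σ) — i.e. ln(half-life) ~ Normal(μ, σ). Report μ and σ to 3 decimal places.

If T ~ Lognormal(μ,σ) then ln T ~ Normal(μ,σ), so the p-quantile of ln T is μ + z_p·σ.
ln(19) = 2.944 and ln(69) = 4.234; z_{0.12} = -1.175, z_{0.95} = 1.645.
σ = (4.234 − 2.944)/(1.645 − (-1.175)) = 0.457.
μ = 2.944 − (-1.175)·0.457 = 3.482.

μ ≈ 3.482, σ ≈ 0.457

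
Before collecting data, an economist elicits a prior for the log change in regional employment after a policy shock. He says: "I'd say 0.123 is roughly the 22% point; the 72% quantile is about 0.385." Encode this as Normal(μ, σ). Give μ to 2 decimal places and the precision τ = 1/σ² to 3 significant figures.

μ = 0.27, τ = 26.7

For Normal(μ,σ), the p-quantile is μ + z_p·σ. Here z_{0.22} = -0.7722, z_{0.72} = 0.5828.
So 0.123 = μ − 0.7722σ and 0.385 = μ + 0.5828σ.
Subtracting: σ = (0.385 − 0.123)/(0.5828 − (-0.7722)) = 0.19.
Then μ = 0.123 − (-0.7722)·0.19 = 0.27.
Precision τ = 1/σ² = 1/0.1934² = 26.7.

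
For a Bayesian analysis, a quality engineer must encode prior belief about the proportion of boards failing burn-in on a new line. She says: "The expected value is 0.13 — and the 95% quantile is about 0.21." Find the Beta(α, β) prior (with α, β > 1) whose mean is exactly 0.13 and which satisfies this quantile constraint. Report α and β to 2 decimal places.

With mean 0.13 fixed, write α = 0.13s, β = 0.87s where s = α+β.
Need P(θ < 0.21) = 0.95 under Beta(0.13s, 0.87s). Normal approximation: (q−m)/√(m(1−m)/s) ≈ z_{0.95} = 1.64, so s ≈ 0.13·0.87·(1.64)²/(0.21−0.13)² = 47.8.
At s = 47.8: P(θ<0.21) ≈ 0.937. Adjusting to match 0.95 gives s ≈ 56.20.
So α = 0.13·56.20 ≈ 7.31, β = 0.87·56.20 ≈ 48.90.

α ≈ 7.31, β ≈ 48.90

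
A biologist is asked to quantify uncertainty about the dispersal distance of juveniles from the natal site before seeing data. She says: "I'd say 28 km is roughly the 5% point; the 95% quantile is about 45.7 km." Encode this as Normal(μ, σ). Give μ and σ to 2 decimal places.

The p-quantile of Normal(μ,σ) is μ + z_p·σ, with z_{0.05} = -1.645 and z_{0.95} = 1.645.
Eliminate σ: μ = (z₂·x₁ − z₁·x₂)/(z₂ − z₁) = (1.645·28 − (-1.645)·45.7)/3.29 = 36.85.
Then σ = (x₂ − x₁)/(z₂ − z₁) = (45.7 − 28)/3.29 = 5.38.

μ = 36.85, σ = 5.38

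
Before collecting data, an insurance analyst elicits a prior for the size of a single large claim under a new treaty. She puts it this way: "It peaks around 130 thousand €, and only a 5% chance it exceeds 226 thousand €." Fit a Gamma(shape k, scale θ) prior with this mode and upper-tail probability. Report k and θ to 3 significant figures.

Gamma(k,θ) with k>1 has mode (k−1)θ, so θ = 130/(k−1).
Need P(X < 226) = 0.95 with θ tied to k this way. Start at k = 2, θ = 130: P(X<226) ≈ 0.519.
Too low — raise k to concentrate. Iterating converges to k ≈ 10.1.
Then θ = 130/(10.1−1) ≈ 14.2.

k ≈ 10.1, θ ≈ 14.2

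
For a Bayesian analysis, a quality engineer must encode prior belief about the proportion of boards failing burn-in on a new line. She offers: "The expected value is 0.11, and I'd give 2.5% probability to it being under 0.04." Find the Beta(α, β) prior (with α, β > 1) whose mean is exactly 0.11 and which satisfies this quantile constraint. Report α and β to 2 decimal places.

With mean 0.11 fixed, write α = 0.11s, β = 0.89s where s = α+β.
Need P(θ < 0.04) = 0.025 under Beta(0.11s, 0.89s). Normal approximation: (q−m)/√(m(1−m)/s) ≈ z_{0.025} = -1.96, so s ≈ 0.11·0.89·(-1.96)²/(0.04−0.11)² = 76.8.
At s = 76.8: P(θ<0.04) ≈ 0.006. Adjusting to match 0.025 gives s ≈ 49.97.
So α = 0.11·49.97 ≈ 5.50, β = 0.89·49.97 ≈ 44.47.

α ≈ 5.50, β ≈ 44.47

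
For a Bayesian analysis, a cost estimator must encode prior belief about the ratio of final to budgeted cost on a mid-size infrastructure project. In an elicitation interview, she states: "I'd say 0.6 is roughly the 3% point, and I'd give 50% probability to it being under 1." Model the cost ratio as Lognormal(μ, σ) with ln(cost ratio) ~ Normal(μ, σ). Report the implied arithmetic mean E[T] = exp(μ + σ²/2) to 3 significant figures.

If T ~ Lognormal(μ,σ) then ln T ~ Normal(μ,σ), so the p-quantile of ln T is μ + z_p·σ.
ln(0.6) = -0.5108 and ln(1) = 0; z_{0.03} = -1.881, z_{0.5} = 0.
σ = (0 − -0.5108)/(0 − (-1.881)) = 0.272.
μ = -0.5108 − (-1.881)·0.272 = 0.000.
E[T] = exp(μ + σ²/2) = exp(0.000 + 0.0369) = 1.04.

E[T] ≈ 1.04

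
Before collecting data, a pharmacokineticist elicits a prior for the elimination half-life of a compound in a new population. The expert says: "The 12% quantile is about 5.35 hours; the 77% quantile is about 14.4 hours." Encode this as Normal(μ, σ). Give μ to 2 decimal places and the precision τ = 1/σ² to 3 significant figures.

μ = 10.91, τ = 0.0447

For Normal(μ,σ), the p-quantile is μ + z_p·σ. Here z_{0.12} = -1.175, z_{0.77} = 0.7388.
So 5.35 = μ − 1.175σ and 14.4 = μ + 0.7388σ.
Subtracting: σ = (14.4 − 5.35)/(0.7388 − (-1.175)) = 4.73.
Then μ = 5.35 − (-1.175)·4.73 = 10.91.
Precision τ = 1/σ² = 1/4.729² = 0.0447.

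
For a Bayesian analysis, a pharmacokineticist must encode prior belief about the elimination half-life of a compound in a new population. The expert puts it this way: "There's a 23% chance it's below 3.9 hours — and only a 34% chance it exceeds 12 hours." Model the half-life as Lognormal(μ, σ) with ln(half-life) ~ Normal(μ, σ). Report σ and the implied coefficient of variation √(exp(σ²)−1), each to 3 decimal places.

σ ≈ 0.976, CV ≈ 1.262

If T ~ Lognormal(μ,σ) then ln T ~ Normal(μ,σ), so the p-quantile of ln T is μ + z_p·σ.
ln(3.9) = 1.361 and ln(12) = 2.485; z_{0.23} = -0.7388, z_{0.66} = 0.4125.
σ = (2.485 − 1.361)/(0.4125 − (-0.7388)) = 0.976.
μ = 1.361 − (-0.7388)·0.976 = 2.082.
CV = √(exp(σ²)−1) = √(exp(0.9530)−1) = 1.262.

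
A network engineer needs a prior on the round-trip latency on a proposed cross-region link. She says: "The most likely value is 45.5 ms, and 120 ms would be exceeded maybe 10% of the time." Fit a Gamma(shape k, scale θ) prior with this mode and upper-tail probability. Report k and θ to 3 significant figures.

Gamma(k,θ) with k>1 has mode (k−1)θ, so θ = 45.5/(k−1).
Need P(X < 120) = 0.9 with θ tied to k this way. Start at k = 2, θ = 45.5: P(X<120) ≈ 0.740.
Too low — raise k to concentrate. Iterating converges to k ≈ 3.04.
Then θ = 45.5/(3.04−1) ≈ 22.3.

k ≈ 3.04, θ ≈ 22.3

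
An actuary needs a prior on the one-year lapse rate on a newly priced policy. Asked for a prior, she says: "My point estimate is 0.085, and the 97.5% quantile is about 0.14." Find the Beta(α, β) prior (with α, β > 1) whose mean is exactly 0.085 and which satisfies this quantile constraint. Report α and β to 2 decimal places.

α ≈ 10.48, β ≈ 112.77

With mean 0.085 fixed, write α = 0.085s, β = 0.915s where s = α+β.
Need P(θ < 0.14) = 0.975 under Beta(0.085s, 0.915s). Normal approximation: (q−m)/√(m(1−m)/s) ≈ z_{0.975} = 1.96, so s ≈ 0.085·0.915·(1.96)²/(0.14−0.085)² = 98.8.
At s = 98.8: P(θ<0.14) ≈ 0.962. Adjusting to match 0.975 gives s ≈ 123.24.
So α = 0.085·123.24 ≈ 10.48, β = 0.915·123.24 ≈ 112.77.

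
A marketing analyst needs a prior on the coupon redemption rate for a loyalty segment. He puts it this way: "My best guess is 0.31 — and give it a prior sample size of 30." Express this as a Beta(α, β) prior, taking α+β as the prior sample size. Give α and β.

α = 9.3, β = 20.7

Under the effective-sample-size interpretation, Beta(α, β) has prior mean α/(α+β) and prior sample size α+β.
So α+β = 30 and α/(α+β) = 0.31, giving α = 0.31·30 = 9.3 and β = 30 − 9.3 = 20.7.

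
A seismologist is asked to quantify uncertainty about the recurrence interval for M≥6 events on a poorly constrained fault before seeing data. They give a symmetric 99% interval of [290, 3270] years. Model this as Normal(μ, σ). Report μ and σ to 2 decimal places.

A symmetric 99% interval runs μ ± z·σ with z = 2.576.
Half-width = 1490, so σ = 1490/2.576 = 578.45.
μ is the interval midpoint, 1780.00.

μ = 1780.00, σ = 578.45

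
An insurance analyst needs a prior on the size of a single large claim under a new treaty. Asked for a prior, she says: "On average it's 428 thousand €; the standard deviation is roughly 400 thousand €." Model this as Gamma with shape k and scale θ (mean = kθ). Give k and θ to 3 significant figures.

k ≈ 1.14, θ ≈ 374

For Gamma(k, scale θ): mean = kθ, variance = kθ², so CV = 1/√k.
CV = SD/mean = 400/428 = 0.9346, hence k = 1/CV² = 1.14.
Then θ = mean/k = 428/1.14 = 374.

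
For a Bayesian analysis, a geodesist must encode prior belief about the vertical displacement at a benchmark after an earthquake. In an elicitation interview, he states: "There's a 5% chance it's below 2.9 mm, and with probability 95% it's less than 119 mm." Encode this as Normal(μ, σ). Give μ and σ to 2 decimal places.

For Normal(μ,σ), the p-quantile is μ + z_p·σ. Here z_{0.05} = -1.645, z_{0.95} = 1.645.
So 2.9 = μ − 1.645σ and 119 = μ + 1.645σ.
Subtracting: σ = (119 − 2.9)/(1.645 − (-1.645)) = 35.29.
Then μ = 2.9 − (-1.645)·35.29 = 60.95.

μ = 60.95, σ = 35.29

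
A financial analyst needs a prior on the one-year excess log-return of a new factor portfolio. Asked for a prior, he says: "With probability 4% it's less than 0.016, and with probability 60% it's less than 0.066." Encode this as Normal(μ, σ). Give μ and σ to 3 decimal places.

The p-quantile of Normal(μ,σ) is μ + z_p·σ, with z_{0.04} = -1.751 and z_{0.6} = 0.2533.
Eliminate σ: μ = (z₂·x₁ − z₁·x₂)/(z₂ − z₁) = (0.2533·0.016 − (-1.751)·0.066)/2.004 = 0.060.
Then σ = (x₂ − x₁)/(z₂ − z₁) = (0.066 − 0.016)/2.004 = 0.025.

μ = 0.060, σ = 0.025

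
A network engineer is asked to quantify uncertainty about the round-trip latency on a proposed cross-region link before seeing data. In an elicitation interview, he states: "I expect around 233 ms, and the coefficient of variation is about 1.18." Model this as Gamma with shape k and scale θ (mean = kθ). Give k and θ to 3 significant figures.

k ≈ 0.718, θ ≈ 324

For Gamma(k, scale θ): mean = kθ, variance = kθ², so CV = 1/√k.
CV = 1.18, hence k = 1/CV² = 0.718.
Then θ = mean/k = 233/0.718 = 324.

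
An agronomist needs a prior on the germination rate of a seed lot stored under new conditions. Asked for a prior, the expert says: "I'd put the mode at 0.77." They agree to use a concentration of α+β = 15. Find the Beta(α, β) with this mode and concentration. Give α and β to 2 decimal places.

For α,β > 1 the Beta mode is (α−1)/(α+β−2). With α+β = 15, the mode is (α−1)/13.
Set (α−1)/13 = 0.77 → α = 1 + 0.77·13 = 11.01.
β = 15 − α = 3.99.

α = 11.01, β = 3.99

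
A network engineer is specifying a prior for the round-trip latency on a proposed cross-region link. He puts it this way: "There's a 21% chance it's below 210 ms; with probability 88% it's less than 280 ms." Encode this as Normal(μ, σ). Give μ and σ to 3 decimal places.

μ = 238.490, σ = 35.328

The p-quantile of Normal(μ,σ) is μ + z_p·σ, with z_{0.21} = -0.8064 and z_{0.88} = 1.175.
Eliminate σ: μ = (z₂·x₁ − z₁·x₂)/(z₂ − z₁) = (1.175·210 − (-0.8064)·280)/1.981 = 238.490.
Then σ = (x₂ − x₁)/(z₂ − z₁) = (280 − 210)/1.981 = 35.328.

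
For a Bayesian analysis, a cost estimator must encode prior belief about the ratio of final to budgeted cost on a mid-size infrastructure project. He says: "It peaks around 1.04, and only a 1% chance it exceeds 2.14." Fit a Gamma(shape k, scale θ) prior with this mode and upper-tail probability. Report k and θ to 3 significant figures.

k ≈ 10.4, θ ≈ 0.111

Gamma(k,θ) with k>1 has mode (k−1)θ, so θ = 1.04/(k−1).
Need P(X < 2.14) = 0.99 with θ tied to k this way. Start at k = 2, θ = 1.04: P(X<2.14) ≈ 0.609.
Too low — raise k to concentrate. Iterating converges to k ≈ 10.4.
Then θ = 1.04/(10.4−1) ≈ 0.111.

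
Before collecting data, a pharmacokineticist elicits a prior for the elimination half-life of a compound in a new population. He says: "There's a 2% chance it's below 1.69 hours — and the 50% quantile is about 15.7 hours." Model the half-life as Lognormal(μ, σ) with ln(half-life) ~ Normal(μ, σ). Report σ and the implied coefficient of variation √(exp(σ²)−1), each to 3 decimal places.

σ ≈ 1.085, CV ≈ 1.499

If T ~ Lognormal(μ,σ) then ln T ~ Normal(μ,σ), so the p-quantile of ln T is μ + z_p·σ.
ln(1.69) = 0.5247 and ln(15.7) = 2.754; z_{0.02} = -2.054, z_{0.5} = 0.
σ = (2.754 − 0.5247)/(0 − (-2.054)) = 1.085.
μ = 0.5247 − (-2.054)·1.085 = 2.754.
CV = √(exp(σ²)−1) = √(exp(1.1779)−1) = 1.499.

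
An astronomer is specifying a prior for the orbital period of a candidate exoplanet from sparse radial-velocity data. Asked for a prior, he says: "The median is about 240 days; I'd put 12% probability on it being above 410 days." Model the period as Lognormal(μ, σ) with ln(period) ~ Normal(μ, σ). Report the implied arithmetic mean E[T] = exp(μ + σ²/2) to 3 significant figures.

E[T] ≈ 266 days

If T ~ Lognormal(μ,σ) then ln T ~ Normal(μ,σ), so the p-quantile of ln T is μ + z_p·σ.
ln(240) = 5.481 and ln(410) = 6.016; z_{0.5} = 0, z_{0.88} = 1.175.
σ = (6.016 − 5.481)/(1.175 − (0)) = 0.456.
μ = 5.481 − (0)·0.456 = 5.481.
E[T] = exp(μ + σ²/2) = exp(5.481 + 0.1039) = 266 days.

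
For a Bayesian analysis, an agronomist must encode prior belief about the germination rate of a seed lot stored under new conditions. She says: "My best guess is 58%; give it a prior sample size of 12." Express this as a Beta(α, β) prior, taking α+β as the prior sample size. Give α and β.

Under the effective-sample-size interpretation, Beta(α, β) has prior mean α/(α+β) and prior sample size α+β.
So α+β = 12 and α/(α+β) = 0.58, giving α = 0.58·12 = 6.96 and β = 12 − 6.96 = 5.04.

α = 6.96, β = 5.04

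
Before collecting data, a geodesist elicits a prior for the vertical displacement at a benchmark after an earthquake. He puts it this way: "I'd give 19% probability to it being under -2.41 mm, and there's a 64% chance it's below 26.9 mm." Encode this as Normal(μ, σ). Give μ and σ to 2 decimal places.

μ = 18.40, σ = 23.71

The p-quantile of Normal(μ,σ) is μ + z_p·σ, with z_{0.19} = -0.8779 and z_{0.64} = 0.3585.
Eliminate σ: μ = (z₂·x₁ − z₁·x₂)/(z₂ − z₁) = (0.3585·-2.41 − (-0.8779)·26.9)/1.236 = 18.40.
Then σ = (x₂ − x₁)/(z₂ − z₁) = (26.9 − -2.41)/1.236 = 23.71.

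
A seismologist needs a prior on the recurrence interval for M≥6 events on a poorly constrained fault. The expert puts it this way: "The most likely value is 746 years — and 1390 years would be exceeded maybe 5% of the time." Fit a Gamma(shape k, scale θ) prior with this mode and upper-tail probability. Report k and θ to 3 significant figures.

Gamma(k,θ) with k>1 has mode (k−1)θ, so θ = 746/(k−1).
Need P(X < 1390) = 0.95 with θ tied to k this way. Start at k = 2, θ = 746: P(X<1390) ≈ 0.556.
Too low — raise k to concentrate. Iterating converges to k ≈ 8.18.
Then θ = 746/(8.18−1) ≈ 104.

k ≈ 8.18, θ ≈ 104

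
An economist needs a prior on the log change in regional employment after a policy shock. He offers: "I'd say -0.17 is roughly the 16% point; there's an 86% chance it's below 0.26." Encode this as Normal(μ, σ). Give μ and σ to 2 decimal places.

μ = 0.04, σ = 0.21

For Normal(μ,σ), the p-quantile is μ + z_p·σ. Here z_{0.16} = -0.9945, z_{0.86} = 1.08.
So -0.17 = μ − 0.9945σ and 0.26 = μ + 1.08σ.
Subtracting: σ = (0.26 − -0.17)/(1.08 − (-0.9945)) = 0.21.
Then μ = -0.17 − (-0.9945)·0.21 = 0.04.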